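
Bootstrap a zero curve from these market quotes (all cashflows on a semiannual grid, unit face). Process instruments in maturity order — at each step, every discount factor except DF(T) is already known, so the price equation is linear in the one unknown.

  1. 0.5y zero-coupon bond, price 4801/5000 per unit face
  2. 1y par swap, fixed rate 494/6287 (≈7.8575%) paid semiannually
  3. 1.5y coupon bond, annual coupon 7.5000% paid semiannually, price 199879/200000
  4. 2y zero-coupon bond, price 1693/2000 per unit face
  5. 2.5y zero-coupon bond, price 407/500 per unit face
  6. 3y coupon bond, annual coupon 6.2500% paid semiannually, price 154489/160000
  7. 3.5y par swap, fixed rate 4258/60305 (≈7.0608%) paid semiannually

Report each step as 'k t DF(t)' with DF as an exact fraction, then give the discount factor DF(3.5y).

1 1/2 4801/5000
2 1 9259/10000
3 3/2 8951/10000
4 2 1693/2000
5 5/2 407/500
6 3 8017/10000
7 7/2 7871/10000
DF(3.5y) = 7871/10000 ≈ 0.787100

step 1 [0.5y] zero: DF = P = 4801/5000 ≈ 0.960200
step 2 [1y] swap r/2=247/6287: DF=(1 − 247/6287·(0.960200))/(1+247/6287) = 9259/10000 ≈ 0.925900
step 3 [1.5y] bond c/2=3/80: DF=(199879/200000 − 3/80·(0.960200+0.925900))/(1+3/80) = 8951/10000 ≈ 0.895100
step 4 [2y] zero: DF = P = 1693/2000 ≈ 0.846500
step 5 [2.5y] zero: DF = P = 407/500 ≈ 0.814000
step 6 [3y] bond c/2=1/32: DF=(154489/160000 − 1/32·(0.960200+0.925900+0.895100+0.846500+0.814000))/(1+1/32) = 8017/10000 ≈ 0.801700
step 7 [3.5y] swap r/2=2129/60305: DF=(1 − 2129/60305·(0.960200+0.925900+0.895100+0.846500+0.814000+0.801700))/(1+2129/60305) = 7871/10000 ≈ 0.787100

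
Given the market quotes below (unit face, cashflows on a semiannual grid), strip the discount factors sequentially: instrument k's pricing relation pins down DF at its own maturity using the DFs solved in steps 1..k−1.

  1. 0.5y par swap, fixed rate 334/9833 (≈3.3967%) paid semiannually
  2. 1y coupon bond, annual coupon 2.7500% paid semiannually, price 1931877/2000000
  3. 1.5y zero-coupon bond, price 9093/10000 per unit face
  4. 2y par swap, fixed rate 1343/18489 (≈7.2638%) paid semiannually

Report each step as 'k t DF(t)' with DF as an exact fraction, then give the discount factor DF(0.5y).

1 1/2 9833/10000
2 1 1879/2000
3 3/2 9093/10000
4 2 8657/10000
DF(0.5y) = 9833/10000 ≈ 0.983300

step 1 [0.5y] swap r/2=167/9833: DF=(1 − 167/9833·(0))/(1+167/9833) = 9833/10000 ≈ 0.983300
step 2 [1y] bond c/2=11/800: DF=(1931877/2000000 − 11/800·(0.983300))/(1+11/800) = 1879/2000 ≈ 0.939500
step 3 [1.5y] zero: DF = P = 9093/10000 ≈ 0.909300
step 4 [2y] swap r/2=1343/36978: DF=(1 − 1343/36978·(0.983300+0.939500+0.909300))/(1+1343/36978) = 8657/10000 ≈ 0.865700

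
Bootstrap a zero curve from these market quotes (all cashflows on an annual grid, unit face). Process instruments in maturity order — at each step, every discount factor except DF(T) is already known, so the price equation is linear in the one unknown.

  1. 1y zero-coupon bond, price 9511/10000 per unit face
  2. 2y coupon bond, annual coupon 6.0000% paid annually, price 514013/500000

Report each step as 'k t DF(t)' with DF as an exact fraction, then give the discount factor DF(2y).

1 1 9511/10000
2 2 229/250
DF(2y) = 229/250 ≈ 0.916000

step 1 [1y] zero: DF = P = 9511/10000 ≈ 0.951100
step 2 [2y] bond c/1=3/50: DF=(514013/500000 − 3/50·(0.951100))/(1+3/50) = 229/250 ≈ 0.916000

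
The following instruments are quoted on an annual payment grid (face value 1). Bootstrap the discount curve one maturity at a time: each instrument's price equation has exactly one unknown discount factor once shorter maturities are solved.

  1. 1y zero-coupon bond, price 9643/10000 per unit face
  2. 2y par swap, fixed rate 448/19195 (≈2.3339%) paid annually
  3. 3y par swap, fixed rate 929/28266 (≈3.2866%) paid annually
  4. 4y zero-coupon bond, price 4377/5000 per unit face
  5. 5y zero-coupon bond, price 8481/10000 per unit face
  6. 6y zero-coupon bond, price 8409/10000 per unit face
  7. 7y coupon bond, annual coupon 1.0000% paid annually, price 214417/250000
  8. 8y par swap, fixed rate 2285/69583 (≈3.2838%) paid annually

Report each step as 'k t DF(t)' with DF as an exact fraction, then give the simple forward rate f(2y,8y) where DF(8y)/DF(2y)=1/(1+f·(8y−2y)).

step 1 [1y] zero: DF = P = 9643/10000 ≈ 0.964300
step 2 [2y] swap r/1=448/19195: DF=(1 − 448/19195·(0.964300))/(1+448/19195) = 597/625 ≈ 0.955200
step 3 [3y] swap r/1=929/28266: DF=(1 − 929/28266·(0.964300+0.955200))/(1+929/28266) = 9071/10000 ≈ 0.907100
step 4 [4y] zero: DF = P = 4377/5000 ≈ 0.875400
step 5 [5y] zero: DF = P = 8481/10000 ≈ 0.848100
step 6 [6y] zero: DF = P = 8409/10000 ≈ 0.840900
step 7 [7y] bond c/1=1/100: DF=(214417/250000 − 1/100·(0.964300+0.955200+0.907100+0.875400+0.848100+0.840900))/(1+1/100) = 3979/5000 ≈ 0.795800
step 8 [8y] swap r/1=2285/69583: DF=(1 − 2285/69583·(0.964300+0.955200+0.907100+0.875400+0.848100+0.840900+0.795800))/(1+2285/69583) = 1543/2000 ≈ 0.771500

1 1 9643/10000
2 2 597/625
3 3 9071/10000
4 4 4377/5000
5 5 8481/10000
6 6 8409/10000
7 7 3979/5000
8 8 1543/2000
f(2y,8y) = ((597/625)/(1543/2000) − 1)/(6) = 1837/46290 ≈ 3.9685%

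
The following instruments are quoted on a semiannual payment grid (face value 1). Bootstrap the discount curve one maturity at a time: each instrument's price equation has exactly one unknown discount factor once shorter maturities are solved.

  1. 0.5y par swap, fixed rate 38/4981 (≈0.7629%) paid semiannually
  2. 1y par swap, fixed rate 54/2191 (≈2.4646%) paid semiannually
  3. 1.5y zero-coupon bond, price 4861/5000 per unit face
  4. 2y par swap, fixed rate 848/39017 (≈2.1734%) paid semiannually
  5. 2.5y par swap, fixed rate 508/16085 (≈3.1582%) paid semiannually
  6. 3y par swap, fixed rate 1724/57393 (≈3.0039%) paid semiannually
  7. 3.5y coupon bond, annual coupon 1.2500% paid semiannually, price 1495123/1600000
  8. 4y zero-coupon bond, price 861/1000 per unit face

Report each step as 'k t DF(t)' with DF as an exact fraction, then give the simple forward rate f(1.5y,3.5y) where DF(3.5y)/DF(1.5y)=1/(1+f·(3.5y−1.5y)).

1 1/2 4981/5000
2 1 9757/10000
3 3/2 4861/5000
4 2 1197/1250
5 5/2 4619/5000
6 3 4569/5000
7 7/2 893/1000
8 4 861/1000
f(1.5y,3.5y) = ((4861/5000)/(893/1000) − 1)/(2) = 198/4465 ≈ 4.4345%

step 1 [0.5y] swap r/2=19/4981: DF=(1 − 19/4981·(0))/(1+19/4981) = 4981/5000 ≈ 0.996200
step 2 [1y] swap r/2=27/2191: DF=(1 − 27/2191·(0.996200))/(1+27/2191) = 9757/10000 ≈ 0.975700
step 3 [1.5y] zero: DF = P = 4861/5000 ≈ 0.972200
step 4 [2y] swap r/2=424/39017: DF=(1 − 424/39017·(0.996200+0.975700+0.972200))/(1+424/39017) = 1197/1250 ≈ 0.957600
step 5 [2.5y] swap r/2=254/16085: DF=(1 − 254/16085·(0.996200+0.975700+0.972200+0.957600))/(1+254/16085) = 4619/5000 ≈ 0.923800
step 6 [3y] swap r/2=862/57393: DF=(1 − 862/57393·(0.996200+0.975700+0.972200+0.957600+0.923800))/(1+862/57393) = 4569/5000 ≈ 0.913800
step 7 [3.5y] bond c/2=1/160: DF=(1495123/1600000 − 1/160·(0.996200+0.975700+0.972200+0.957600+0.923800+0.913800))/(1+1/160) = 893/1000 ≈ 0.893000
step 8 [4y] zero: DF = P = 861/1000 ≈ 0.861000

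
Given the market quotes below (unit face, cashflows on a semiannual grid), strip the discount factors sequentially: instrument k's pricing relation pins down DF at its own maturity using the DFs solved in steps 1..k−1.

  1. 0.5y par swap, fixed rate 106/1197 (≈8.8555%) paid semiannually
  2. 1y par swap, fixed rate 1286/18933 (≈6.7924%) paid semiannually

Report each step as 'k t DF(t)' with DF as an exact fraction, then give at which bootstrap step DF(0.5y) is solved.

step 1 [0.5y] swap r/2=53/1197: DF=(1 − 53/1197·(0))/(1+53/1197) = 1197/1250 ≈ 0.957600
step 2 [1y] swap r/2=643/18933: DF=(1 − 643/18933·(0.957600))/(1+643/18933) = 9357/10000 ≈ 0.935700

1 1/2 1197/1250
2 1 9357/10000
DF(0.5y) is solved at step 1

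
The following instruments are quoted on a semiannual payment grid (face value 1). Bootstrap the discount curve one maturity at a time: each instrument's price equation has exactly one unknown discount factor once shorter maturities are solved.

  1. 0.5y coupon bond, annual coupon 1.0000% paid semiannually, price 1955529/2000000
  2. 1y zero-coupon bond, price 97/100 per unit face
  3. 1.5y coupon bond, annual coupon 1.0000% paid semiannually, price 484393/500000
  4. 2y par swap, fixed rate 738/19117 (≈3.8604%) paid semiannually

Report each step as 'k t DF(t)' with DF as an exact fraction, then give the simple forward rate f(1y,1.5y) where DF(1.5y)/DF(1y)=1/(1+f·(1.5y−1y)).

step 1 [0.5y] bond c/2=1/200: DF=(1955529/2000000 − 1/200·(0))/(1+1/200) = 9729/10000 ≈ 0.972900
step 2 [1y] zero: DF = P = 97/100 ≈ 0.970000
step 3 [1.5y] bond c/2=1/200: DF=(484393/500000 − 1/200·(0.972900+0.970000))/(1+1/200) = 9543/10000 ≈ 0.954300
step 4 [2y] swap r/2=369/19117: DF=(1 − 369/19117·(0.972900+0.970000+0.954300))/(1+369/19117) = 4631/5000 ≈ 0.926200

1 1/2 9729/10000
2 1 97/100
3 3/2 9543/10000
4 2 4631/5000
f(1y,1.5y) = ((97/100)/(9543/10000) − 1)/(1/2) = 314/9543 ≈ 3.2904%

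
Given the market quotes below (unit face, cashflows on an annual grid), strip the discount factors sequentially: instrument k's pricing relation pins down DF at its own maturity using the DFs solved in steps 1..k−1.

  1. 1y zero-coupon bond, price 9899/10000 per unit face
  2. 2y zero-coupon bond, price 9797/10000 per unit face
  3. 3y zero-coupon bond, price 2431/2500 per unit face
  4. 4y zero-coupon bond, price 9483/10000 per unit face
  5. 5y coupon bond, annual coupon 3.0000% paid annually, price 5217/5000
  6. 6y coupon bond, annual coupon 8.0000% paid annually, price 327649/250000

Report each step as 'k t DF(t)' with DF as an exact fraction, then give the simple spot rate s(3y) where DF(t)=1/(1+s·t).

step 1 [1y] zero: DF = P = 9899/10000 ≈ 0.989900
step 2 [2y] zero: DF = P = 9797/10000 ≈ 0.979700
step 3 [3y] zero: DF = P = 2431/2500 ≈ 0.972400
step 4 [4y] zero: DF = P = 9483/10000 ≈ 0.948300
step 5 [5y] bond c/1=3/100: DF=(5217/5000 − 3/100·(0.989900+0.979700+0.972400+0.948300))/(1+3/100) = 8997/10000 ≈ 0.899700
step 6 [6y] bond c/1=2/25: DF=(327649/250000 − 2/25·(0.989900+0.979700+0.972400+0.948300+0.899700))/(1+2/25) = 8587/10000 ≈ 0.858700

1 1 9899/10000
2 2 9797/10000
3 3 2431/2500
4 4 9483/10000
5 5 8997/10000
6 6 8587/10000
s(3y) = (1/(2431/2500) − 1)/(3) = 23/2431 ≈ 0.9461%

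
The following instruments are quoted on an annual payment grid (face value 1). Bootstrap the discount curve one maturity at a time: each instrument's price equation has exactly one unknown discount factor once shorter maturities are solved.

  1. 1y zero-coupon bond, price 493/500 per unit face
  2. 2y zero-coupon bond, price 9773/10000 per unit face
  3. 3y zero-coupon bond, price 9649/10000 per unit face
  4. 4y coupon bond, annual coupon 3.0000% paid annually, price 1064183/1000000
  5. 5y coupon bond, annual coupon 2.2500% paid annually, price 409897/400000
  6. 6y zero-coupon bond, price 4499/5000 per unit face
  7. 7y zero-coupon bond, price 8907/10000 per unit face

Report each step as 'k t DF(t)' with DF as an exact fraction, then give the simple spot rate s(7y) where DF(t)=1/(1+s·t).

step 1 [1y] zero: DF = P = 493/500 ≈ 0.986000
step 2 [2y] zero: DF = P = 9773/10000 ≈ 0.977300
step 3 [3y] zero: DF = P = 9649/10000 ≈ 0.964900
step 4 [4y] bond c/1=3/100: DF=(1064183/1000000 − 3/100·(0.986000+0.977300+0.964900))/(1+3/100) = 9479/10000 ≈ 0.947900
step 5 [5y] bond c/1=9/400: DF=(409897/400000 − 9/400·(0.986000+0.977300+0.964900+0.947900))/(1+9/400) = 9169/10000 ≈ 0.916900
step 6 [6y] zero: DF = P = 4499/5000 ≈ 0.899800
step 7 [7y] zero: DF = P = 8907/10000 ≈ 0.890700

1 1 493/500
2 2 9773/10000
3 3 9649/10000
4 4 9479/10000
5 5 9169/10000
6 6 4499/5000
7 7 8907/10000
s(7y) = (1/(8907/10000) − 1)/(7) = 1093/62349 ≈ 1.7530%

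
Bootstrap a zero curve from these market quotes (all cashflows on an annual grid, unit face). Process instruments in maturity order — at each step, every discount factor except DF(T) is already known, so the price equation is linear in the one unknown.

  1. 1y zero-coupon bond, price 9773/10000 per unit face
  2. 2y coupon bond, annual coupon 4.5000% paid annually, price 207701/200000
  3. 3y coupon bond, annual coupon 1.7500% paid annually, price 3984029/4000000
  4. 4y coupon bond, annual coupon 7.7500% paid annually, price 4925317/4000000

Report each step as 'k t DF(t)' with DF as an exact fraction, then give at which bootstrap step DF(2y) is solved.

step 1 [1y] zero: DF = P = 9773/10000 ≈ 0.977300
step 2 [2y] bond c/1=9/200: DF=(207701/200000 − 9/200·(0.977300))/(1+9/200) = 9517/10000 ≈ 0.951700
step 3 [3y] bond c/1=7/400: DF=(3984029/4000000 − 7/400·(0.977300+0.951700))/(1+7/400) = 9457/10000 ≈ 0.945700
step 4 [4y] bond c/1=31/400: DF=(4925317/4000000 − 31/400·(0.977300+0.951700+0.945700))/(1+31/400) = 117/125 ≈ 0.936000

1 1 9773/10000
2 2 9517/10000
3 3 9457/10000
4 4 117/125
DF(2y) is solved at step 2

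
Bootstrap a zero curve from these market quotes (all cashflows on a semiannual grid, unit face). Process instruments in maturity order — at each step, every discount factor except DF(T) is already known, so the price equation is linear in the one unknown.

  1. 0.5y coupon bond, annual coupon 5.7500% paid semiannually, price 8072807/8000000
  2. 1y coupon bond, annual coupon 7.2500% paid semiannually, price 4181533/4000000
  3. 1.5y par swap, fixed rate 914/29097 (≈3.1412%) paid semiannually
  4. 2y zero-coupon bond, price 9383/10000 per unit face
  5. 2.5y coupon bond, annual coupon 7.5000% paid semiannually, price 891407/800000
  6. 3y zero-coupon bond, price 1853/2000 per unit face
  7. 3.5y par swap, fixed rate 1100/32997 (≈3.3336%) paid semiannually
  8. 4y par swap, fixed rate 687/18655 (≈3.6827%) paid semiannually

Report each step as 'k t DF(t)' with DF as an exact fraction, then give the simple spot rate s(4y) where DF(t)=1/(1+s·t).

step 1 [0.5y] bond c/2=23/800: DF=(8072807/8000000 − 23/800·(0))/(1+23/800) = 9809/10000 ≈ 0.980900
step 2 [1y] bond c/2=29/800: DF=(4181533/4000000 − 29/800·(0.980900))/(1+29/800) = 1949/2000 ≈ 0.974500
step 3 [1.5y] swap r/2=457/29097: DF=(1 − 457/29097·(0.980900+0.974500))/(1+457/29097) = 9543/10000 ≈ 0.954300
step 4 [2y] zero: DF = P = 9383/10000 ≈ 0.938300
step 5 [2.5y] bond c/2=3/80: DF=(891407/800000 − 3/80·(0.980900+0.974500+0.954300+0.938300))/(1+3/80) = 9349/10000 ≈ 0.934900
step 6 [3y] zero: DF = P = 1853/2000 ≈ 0.926500
step 7 [3.5y] swap r/2=550/32997: DF=(1 − 550/32997·(0.980900+0.974500+0.954300+0.938300+0.934900+0.926500))/(1+550/32997) = 89/100 ≈ 0.890000
step 8 [4y] swap r/2=687/37310: DF=(1 − 687/37310·(0.980900+0.974500+0.954300+0.938300+0.934900+0.926500+0.890000))/(1+687/37310) = 4313/5000 ≈ 0.862600

1 1/2 9809/10000
2 1 1949/2000
3 3/2 9543/10000
4 2 9383/10000
5 5/2 9349/10000
6 3 1853/2000
7 7/2 89/100
8 4 4313/5000
s(4y) = (1/(4313/5000) − 1)/(4) = 687/17252 ≈ 3.9821%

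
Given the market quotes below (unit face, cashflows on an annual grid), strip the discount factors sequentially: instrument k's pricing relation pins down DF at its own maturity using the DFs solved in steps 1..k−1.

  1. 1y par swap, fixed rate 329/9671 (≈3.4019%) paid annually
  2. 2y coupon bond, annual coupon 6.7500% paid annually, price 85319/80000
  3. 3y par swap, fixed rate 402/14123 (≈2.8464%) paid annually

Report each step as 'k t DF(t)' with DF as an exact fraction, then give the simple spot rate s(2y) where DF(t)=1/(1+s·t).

1 1 9671/10000
2 2 9379/10000
3 3 2299/2500
s(2y) = (1/(9379/10000) − 1)/(2) = 621/18758 ≈ 3.3106%

step 1 [1y] swap r/1=329/9671: DF=(1 − 329/9671·(0))/(1+329/9671) = 9671/10000 ≈ 0.967100
step 2 [2y] bond c/1=27/400: DF=(85319/80000 − 27/400·(0.967100))/(1+27/400) = 9379/10000 ≈ 0.937900
step 3 [3y] swap r/1=402/14123: DF=(1 − 402/14123·(0.967100+0.937900))/(1+402/14123) = 2299/2500 ≈ 0.919600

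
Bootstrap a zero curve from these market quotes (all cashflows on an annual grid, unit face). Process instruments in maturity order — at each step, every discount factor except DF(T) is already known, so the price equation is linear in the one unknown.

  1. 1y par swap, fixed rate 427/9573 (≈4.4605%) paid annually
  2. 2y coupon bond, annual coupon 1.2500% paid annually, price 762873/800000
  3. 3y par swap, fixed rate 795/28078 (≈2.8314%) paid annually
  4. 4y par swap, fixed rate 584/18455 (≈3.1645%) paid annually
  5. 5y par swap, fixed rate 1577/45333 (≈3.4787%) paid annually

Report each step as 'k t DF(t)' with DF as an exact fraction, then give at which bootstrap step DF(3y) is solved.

1 1 9573/10000
2 2 93/100
3 3 1841/2000
4 4 552/625
5 5 8423/10000
DF(3y) is solved at step 3

step 1 [1y] swap r/1=427/9573: DF=(1 − 427/9573·(0))/(1+427/9573) = 9573/10000 ≈ 0.957300
step 2 [2y] bond c/1=1/80: DF=(762873/800000 − 1/80·(0.957300))/(1+1/80) = 93/100 ≈ 0.930000
step 3 [3y] swap r/1=795/28078: DF=(1 − 795/28078·(0.957300+0.930000))/(1+795/28078) = 1841/2000 ≈ 0.920500
step 4 [4y] swap r/1=584/18455: DF=(1 − 584/18455·(0.957300+0.930000+0.920500))/(1+584/18455) = 552/625 ≈ 0.883200
step 5 [5y] swap r/1=1577/45333: DF=(1 − 1577/45333·(0.957300+0.930000+0.920500+0.883200))/(1+1577/45333) = 8423/10000 ≈ 0.842300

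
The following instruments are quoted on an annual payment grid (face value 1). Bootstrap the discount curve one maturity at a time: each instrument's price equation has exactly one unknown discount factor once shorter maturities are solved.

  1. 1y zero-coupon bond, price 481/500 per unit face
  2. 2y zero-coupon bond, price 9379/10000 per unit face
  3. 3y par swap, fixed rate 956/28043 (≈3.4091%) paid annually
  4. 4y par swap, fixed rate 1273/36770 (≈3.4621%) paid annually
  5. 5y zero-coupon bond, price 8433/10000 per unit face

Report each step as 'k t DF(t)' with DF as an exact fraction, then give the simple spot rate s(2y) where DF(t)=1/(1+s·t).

1 1 481/500
2 2 9379/10000
3 3 2261/2500
4 4 8727/10000
5 5 8433/10000
s(2y) = (1/(9379/10000) − 1)/(2) = 621/18758 ≈ 3.3106%

step 1 [1y] zero: DF = P = 481/500 ≈ 0.962000
step 2 [2y] zero: DF = P = 9379/10000 ≈ 0.937900
step 3 [3y] swap r/1=956/28043: DF=(1 − 956/28043·(0.962000+0.937900))/(1+956/28043) = 2261/2500 ≈ 0.904400
step 4 [4y] swap r/1=1273/36770: DF=(1 − 1273/36770·(0.962000+0.937900+0.904400))/(1+1273/36770) = 8727/10000 ≈ 0.872700
step 5 [5y] zero: DF = P = 8433/10000 ≈ 0.843300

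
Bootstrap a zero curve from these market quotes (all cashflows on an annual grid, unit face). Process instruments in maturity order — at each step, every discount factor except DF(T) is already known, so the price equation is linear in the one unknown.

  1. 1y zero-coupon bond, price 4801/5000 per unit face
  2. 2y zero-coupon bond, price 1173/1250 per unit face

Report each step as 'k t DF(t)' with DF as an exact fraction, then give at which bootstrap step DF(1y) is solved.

step 1 [1y] zero: DF = P = 4801/5000 ≈ 0.960200
step 2 [2y] zero: DF = P = 1173/1250 ≈ 0.938400

1 1 4801/5000
2 2 1173/1250
DF(1y) is solved at step 1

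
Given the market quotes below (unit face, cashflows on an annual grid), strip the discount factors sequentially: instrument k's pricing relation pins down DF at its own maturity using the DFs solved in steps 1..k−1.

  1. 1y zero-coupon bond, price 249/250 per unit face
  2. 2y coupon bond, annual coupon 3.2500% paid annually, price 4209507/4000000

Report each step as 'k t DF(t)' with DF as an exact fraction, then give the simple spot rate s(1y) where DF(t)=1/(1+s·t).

1 1 249/250
2 2 9879/10000
s(1y) = (1/(249/250) − 1)/(1) = 1/249 ≈ 0.4016%

step 1 [1y] zero: DF = P = 249/250 ≈ 0.996000
step 2 [2y] bond c/1=13/400: DF=(4209507/4000000 − 13/400·(0.996000))/(1+13/400) = 9879/10000 ≈ 0.987900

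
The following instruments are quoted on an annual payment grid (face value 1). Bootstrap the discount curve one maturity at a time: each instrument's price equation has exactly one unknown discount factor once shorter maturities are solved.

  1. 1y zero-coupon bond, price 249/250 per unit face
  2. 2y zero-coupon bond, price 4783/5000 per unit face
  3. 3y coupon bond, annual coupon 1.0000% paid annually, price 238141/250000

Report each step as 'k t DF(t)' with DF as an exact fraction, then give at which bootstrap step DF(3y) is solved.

1 1 249/250
2 2 4783/5000
3 3 4619/5000
DF(3y) is solved at step 3

step 1 [1y] zero: DF = P = 249/250 ≈ 0.996000
step 2 [2y] zero: DF = P = 4783/5000 ≈ 0.956600
step 3 [3y] bond c/1=1/100: DF=(238141/250000 − 1/100·(0.996000+0.956600))/(1+1/100) = 4619/5000 ≈ 0.923800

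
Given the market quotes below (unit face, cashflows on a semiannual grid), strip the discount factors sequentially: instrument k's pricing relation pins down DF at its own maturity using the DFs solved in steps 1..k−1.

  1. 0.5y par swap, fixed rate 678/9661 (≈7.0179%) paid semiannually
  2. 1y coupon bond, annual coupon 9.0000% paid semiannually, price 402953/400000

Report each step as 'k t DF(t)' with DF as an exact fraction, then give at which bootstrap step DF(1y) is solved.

1 1/2 9661/10000
2 1 1153/1250
DF(1y) is solved at step 2

step 1 [0.5y] swap r/2=339/9661: DF=(1 − 339/9661·(0))/(1+339/9661) = 9661/10000 ≈ 0.966100
step 2 [1y] bond c/2=9/200: DF=(402953/400000 − 9/200·(0.966100))/(1+9/200) = 1153/1250 ≈ 0.922400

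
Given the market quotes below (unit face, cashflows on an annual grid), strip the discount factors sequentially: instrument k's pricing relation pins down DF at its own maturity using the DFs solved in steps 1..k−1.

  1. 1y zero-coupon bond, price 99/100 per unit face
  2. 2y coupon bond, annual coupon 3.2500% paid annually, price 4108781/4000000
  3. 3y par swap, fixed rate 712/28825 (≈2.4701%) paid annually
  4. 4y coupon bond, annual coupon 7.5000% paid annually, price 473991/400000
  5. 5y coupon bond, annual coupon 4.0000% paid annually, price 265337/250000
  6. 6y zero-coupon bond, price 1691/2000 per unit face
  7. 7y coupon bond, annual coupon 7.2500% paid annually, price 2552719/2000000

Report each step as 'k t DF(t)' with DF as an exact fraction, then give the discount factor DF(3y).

1 1 99/100
2 2 9637/10000
3 3 1161/1250
4 4 2253/2500
5 5 7/8
6 6 1691/2000
7 7 409/500
DF(3y) = 1161/1250 ≈ 0.928800

step 1 [1y] zero: DF = P = 99/100 ≈ 0.990000
step 2 [2y] bond c/1=13/400: DF=(4108781/4000000 − 13/400·(0.990000))/(1+13/400) = 9637/10000 ≈ 0.963700
step 3 [3y] swap r/1=712/28825: DF=(1 − 712/28825·(0.990000+0.963700))/(1+712/28825) = 1161/1250 ≈ 0.928800
step 4 [4y] bond c/1=3/40: DF=(473991/400000 − 3/40·(0.990000+0.963700+0.928800))/(1+3/40) = 2253/2500 ≈ 0.901200
step 5 [5y] bond c/1=1/25: DF=(265337/250000 − 1/25·(0.990000+0.963700+0.928800+0.901200))/(1+1/25) = 7/8 ≈ 0.875000
step 6 [6y] zero: DF = P = 1691/2000 ≈ 0.845500
step 7 [7y] bond c/1=29/400: DF=(2552719/2000000 − 29/400·(0.990000+0.963700+0.928800+0.901200+0.875000+0.845500))/(1+29/400) = 409/500 ≈ 0.818000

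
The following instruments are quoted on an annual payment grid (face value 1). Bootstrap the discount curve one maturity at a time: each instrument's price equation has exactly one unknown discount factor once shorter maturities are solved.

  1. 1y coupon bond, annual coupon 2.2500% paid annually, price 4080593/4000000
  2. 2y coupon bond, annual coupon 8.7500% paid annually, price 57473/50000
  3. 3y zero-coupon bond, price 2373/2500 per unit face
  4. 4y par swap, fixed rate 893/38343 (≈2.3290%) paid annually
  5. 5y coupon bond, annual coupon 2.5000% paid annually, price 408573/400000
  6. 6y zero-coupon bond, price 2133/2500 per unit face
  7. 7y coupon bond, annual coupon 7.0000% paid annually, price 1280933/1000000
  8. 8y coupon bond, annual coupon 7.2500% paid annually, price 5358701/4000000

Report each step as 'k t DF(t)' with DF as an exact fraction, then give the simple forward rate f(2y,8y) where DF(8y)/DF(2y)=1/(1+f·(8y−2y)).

step 1 [1y] bond c/1=9/400: DF=(4080593/4000000 − 9/400·(0))/(1+9/400) = 9977/10000 ≈ 0.997700
step 2 [2y] bond c/1=7/80: DF=(57473/50000 − 7/80·(0.997700))/(1+7/80) = 9767/10000 ≈ 0.976700
step 3 [3y] zero: DF = P = 2373/2500 ≈ 0.949200
step 4 [4y] swap r/1=893/38343: DF=(1 − 893/38343·(0.997700+0.976700+0.949200))/(1+893/38343) = 9107/10000 ≈ 0.910700
step 5 [5y] bond c/1=1/40: DF=(408573/400000 − 1/40·(0.997700+0.976700+0.949200+0.910700))/(1+1/40) = 903/1000 ≈ 0.903000
step 6 [6y] zero: DF = P = 2133/2500 ≈ 0.853200
step 7 [7y] bond c/1=7/100: DF=(1280933/1000000 − 7/100·(0.997700+0.976700+0.949200+0.910700+0.903000+0.853200))/(1+7/100) = 4157/5000 ≈ 0.831400
step 8 [8y] bond c/1=29/400: DF=(5358701/4000000 − 29/400·(0.997700+0.976700+0.949200+0.910700+0.903000+0.853200+0.831400))/(1+29/400) = 163/200 ≈ 0.815000

1 1 9977/10000
2 2 9767/10000
3 3 2373/2500
4 4 9107/10000
5 5 903/1000
6 6 2133/2500
7 7 4157/5000
8 8 163/200
f(2y,8y) = ((9767/10000)/(163/200) − 1)/(6) = 539/16300 ≈ 3.3067%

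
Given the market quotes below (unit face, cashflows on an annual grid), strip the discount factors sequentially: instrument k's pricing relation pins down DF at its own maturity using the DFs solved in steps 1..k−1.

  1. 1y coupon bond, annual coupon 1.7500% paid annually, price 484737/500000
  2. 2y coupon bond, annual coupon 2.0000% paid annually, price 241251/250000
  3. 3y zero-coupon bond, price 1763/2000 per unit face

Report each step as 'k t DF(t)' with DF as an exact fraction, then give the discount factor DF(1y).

step 1 [1y] bond c/1=7/400: DF=(484737/500000 − 7/400·(0))/(1+7/400) = 1191/1250 ≈ 0.952800
step 2 [2y] bond c/1=1/50: DF=(241251/250000 − 1/50·(0.952800))/(1+1/50) = 4637/5000 ≈ 0.927400
step 3 [3y] zero: DF = P = 1763/2000 ≈ 0.881500

1 1 1191/1250
2 2 4637/5000
3 3 1763/2000
DF(1y) = 1191/1250 ≈ 0.952800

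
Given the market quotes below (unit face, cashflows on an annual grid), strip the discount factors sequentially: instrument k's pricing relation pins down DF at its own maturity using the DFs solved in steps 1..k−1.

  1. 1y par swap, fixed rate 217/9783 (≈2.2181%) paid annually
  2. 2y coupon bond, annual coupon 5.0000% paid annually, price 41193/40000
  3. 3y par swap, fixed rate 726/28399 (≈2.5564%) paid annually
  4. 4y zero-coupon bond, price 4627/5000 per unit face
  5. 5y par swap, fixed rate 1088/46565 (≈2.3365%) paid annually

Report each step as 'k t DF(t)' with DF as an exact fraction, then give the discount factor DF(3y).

1 1 9783/10000
2 2 4671/5000
3 3 4637/5000
4 4 4627/5000
5 5 557/625
DF(3y) = 4637/5000 ≈ 0.927400

step 1 [1y] swap r/1=217/9783: DF=(1 − 217/9783·(0))/(1+217/9783) = 9783/10000 ≈ 0.978300
step 2 [2y] bond c/1=1/20: DF=(41193/40000 − 1/20·(0.978300))/(1+1/20) = 4671/5000 ≈ 0.934200
step 3 [3y] swap r/1=726/28399: DF=(1 − 726/28399·(0.978300+0.934200))/(1+726/28399) = 4637/5000 ≈ 0.927400
step 4 [4y] zero: DF = P = 4627/5000 ≈ 0.925400
step 5 [5y] swap r/1=1088/46565: DF=(1 − 1088/46565·(0.978300+0.934200+0.927400+0.925400))/(1+1088/46565) = 557/625 ≈ 0.891200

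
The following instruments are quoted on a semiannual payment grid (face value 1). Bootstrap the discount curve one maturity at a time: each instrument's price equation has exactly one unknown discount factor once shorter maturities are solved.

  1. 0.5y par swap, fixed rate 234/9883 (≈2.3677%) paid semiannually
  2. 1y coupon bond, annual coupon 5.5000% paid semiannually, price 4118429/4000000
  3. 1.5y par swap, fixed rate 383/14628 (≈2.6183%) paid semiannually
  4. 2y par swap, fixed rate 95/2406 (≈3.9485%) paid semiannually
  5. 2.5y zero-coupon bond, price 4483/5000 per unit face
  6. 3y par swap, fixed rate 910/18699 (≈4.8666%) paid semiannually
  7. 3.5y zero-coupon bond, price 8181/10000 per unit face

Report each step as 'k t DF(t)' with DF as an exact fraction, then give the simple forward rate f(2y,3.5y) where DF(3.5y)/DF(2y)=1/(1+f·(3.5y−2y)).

1 1/2 9883/10000
2 1 2439/2500
3 3/2 9617/10000
4 2 231/250
5 5/2 4483/5000
6 3 1727/2000
7 7/2 8181/10000
f(2y,3.5y) = ((231/250)/(8181/10000) − 1)/(3/2) = 706/8181 ≈ 8.6298%

step 1 [0.5y] swap r/2=117/9883: DF=(1 − 117/9883·(0))/(1+117/9883) = 9883/10000 ≈ 0.988300
step 2 [1y] bond c/2=11/400: DF=(4118429/4000000 − 11/400·(0.988300))/(1+11/400) = 2439/2500 ≈ 0.975600
step 3 [1.5y] swap r/2=383/29256: DF=(1 − 383/29256·(0.988300+0.975600))/(1+383/29256) = 9617/10000 ≈ 0.961700
step 4 [2y] swap r/2=95/4812: DF=(1 − 95/4812·(0.988300+0.975600+0.961700))/(1+95/4812) = 231/250 ≈ 0.924000
step 5 [2.5y] zero: DF = P = 4483/5000 ≈ 0.896600
step 6 [3y] swap r/2=455/18699: DF=(1 − 455/18699·(0.988300+0.975600+0.961700+0.924000+0.896600))/(1+455/18699) = 1727/2000 ≈ 0.863500
step 7 [3.5y] zero: DF = P = 8181/10000 ≈ 0.818100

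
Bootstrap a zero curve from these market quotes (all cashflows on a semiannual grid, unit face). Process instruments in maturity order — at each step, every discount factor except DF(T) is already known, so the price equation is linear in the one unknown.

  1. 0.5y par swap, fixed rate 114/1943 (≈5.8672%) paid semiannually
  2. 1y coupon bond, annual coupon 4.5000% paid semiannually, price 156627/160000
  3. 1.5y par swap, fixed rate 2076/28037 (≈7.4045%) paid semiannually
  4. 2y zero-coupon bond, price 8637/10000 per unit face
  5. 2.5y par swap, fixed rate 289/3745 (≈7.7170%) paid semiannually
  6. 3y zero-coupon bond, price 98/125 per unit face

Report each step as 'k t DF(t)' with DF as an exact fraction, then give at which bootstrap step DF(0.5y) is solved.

step 1 [0.5y] swap r/2=57/1943: DF=(1 − 57/1943·(0))/(1+57/1943) = 1943/2000 ≈ 0.971500
step 2 [1y] bond c/2=9/400: DF=(156627/160000 − 9/400·(0.971500))/(1+9/400) = 117/125 ≈ 0.936000
step 3 [1.5y] swap r/2=1038/28037: DF=(1 − 1038/28037·(0.971500+0.936000))/(1+1038/28037) = 4481/5000 ≈ 0.896200
step 4 [2y] zero: DF = P = 8637/10000 ≈ 0.863700
step 5 [2.5y] swap r/2=289/7490: DF=(1 − 289/7490·(0.971500+0.936000+0.896200+0.863700))/(1+289/7490) = 4133/5000 ≈ 0.826600
step 6 [3y] zero: DF = P = 98/125 ≈ 0.784000

1 1/2 1943/2000
2 1 117/125
3 3/2 4481/5000
4 2 8637/10000
5 5/2 4133/5000
6 3 98/125
DF(0.5y) is solved at step 1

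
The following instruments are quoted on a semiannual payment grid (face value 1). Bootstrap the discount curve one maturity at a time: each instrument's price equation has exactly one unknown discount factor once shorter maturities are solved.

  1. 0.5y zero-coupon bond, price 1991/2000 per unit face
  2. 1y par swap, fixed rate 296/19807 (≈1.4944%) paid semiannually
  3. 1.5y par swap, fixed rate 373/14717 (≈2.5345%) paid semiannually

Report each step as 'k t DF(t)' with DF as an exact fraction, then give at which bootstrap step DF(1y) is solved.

step 1 [0.5y] zero: DF = P = 1991/2000 ≈ 0.995500
step 2 [1y] swap r/2=148/19807: DF=(1 − 148/19807·(0.995500))/(1+148/19807) = 2463/2500 ≈ 0.985200
step 3 [1.5y] swap r/2=373/29434: DF=(1 − 373/29434·(0.995500+0.985200))/(1+373/29434) = 9627/10000 ≈ 0.962700

1 1/2 1991/2000
2 1 2463/2500
3 3/2 9627/10000
DF(1y) is solved at step 2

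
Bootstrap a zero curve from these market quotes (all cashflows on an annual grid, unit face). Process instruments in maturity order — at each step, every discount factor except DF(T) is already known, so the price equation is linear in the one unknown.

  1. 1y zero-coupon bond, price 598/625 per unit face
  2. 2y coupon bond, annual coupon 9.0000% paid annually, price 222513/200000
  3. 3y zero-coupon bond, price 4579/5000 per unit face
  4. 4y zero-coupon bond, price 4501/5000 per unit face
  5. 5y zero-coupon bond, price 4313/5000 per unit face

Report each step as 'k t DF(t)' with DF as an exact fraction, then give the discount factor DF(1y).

step 1 [1y] zero: DF = P = 598/625 ≈ 0.956800
step 2 [2y] bond c/1=9/100: DF=(222513/200000 − 9/100·(0.956800))/(1+9/100) = 9417/10000 ≈ 0.941700
step 3 [3y] zero: DF = P = 4579/5000 ≈ 0.915800
step 4 [4y] zero: DF = P = 4501/5000 ≈ 0.900200
step 5 [5y] zero: DF = P = 4313/5000 ≈ 0.862600

1 1 598/625
2 2 9417/10000
3 3 4579/5000
4 4 4501/5000
5 5 4313/5000
DF(1y) = 598/625 ≈ 0.956800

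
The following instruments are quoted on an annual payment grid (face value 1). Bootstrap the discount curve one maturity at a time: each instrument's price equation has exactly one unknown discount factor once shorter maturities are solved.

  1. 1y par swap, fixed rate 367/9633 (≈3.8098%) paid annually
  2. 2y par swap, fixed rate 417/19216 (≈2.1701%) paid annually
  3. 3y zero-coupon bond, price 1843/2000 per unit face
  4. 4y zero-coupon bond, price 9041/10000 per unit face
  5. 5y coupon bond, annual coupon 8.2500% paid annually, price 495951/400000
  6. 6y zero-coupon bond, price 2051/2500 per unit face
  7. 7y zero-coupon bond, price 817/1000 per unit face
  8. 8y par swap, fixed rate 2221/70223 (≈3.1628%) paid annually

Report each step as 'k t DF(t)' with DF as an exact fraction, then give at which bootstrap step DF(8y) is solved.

step 1 [1y] swap r/1=367/9633: DF=(1 − 367/9633·(0))/(1+367/9633) = 9633/10000 ≈ 0.963300
step 2 [2y] swap r/1=417/19216: DF=(1 − 417/19216·(0.963300))/(1+417/19216) = 9583/10000 ≈ 0.958300
step 3 [3y] zero: DF = P = 1843/2000 ≈ 0.921500
step 4 [4y] zero: DF = P = 9041/10000 ≈ 0.904100
step 5 [5y] bond c/1=33/400: DF=(495951/400000 − 33/400·(0.963300+0.958300+0.921500+0.904100))/(1+33/400) = 4299/5000 ≈ 0.859800
step 6 [6y] zero: DF = P = 2051/2500 ≈ 0.820400
step 7 [7y] zero: DF = P = 817/1000 ≈ 0.817000
step 8 [8y] swap r/1=2221/70223: DF=(1 − 2221/70223·(0.963300+0.958300+0.921500+0.904100+0.859800+0.820400+0.817000))/(1+2221/70223) = 7779/10000 ≈ 0.777900

1 1 9633/10000
2 2 9583/10000
3 3 1843/2000
4 4 9041/10000
5 5 4299/5000
6 6 2051/2500
7 7 817/1000
8 8 7779/10000
DF(8y) is solved at step 8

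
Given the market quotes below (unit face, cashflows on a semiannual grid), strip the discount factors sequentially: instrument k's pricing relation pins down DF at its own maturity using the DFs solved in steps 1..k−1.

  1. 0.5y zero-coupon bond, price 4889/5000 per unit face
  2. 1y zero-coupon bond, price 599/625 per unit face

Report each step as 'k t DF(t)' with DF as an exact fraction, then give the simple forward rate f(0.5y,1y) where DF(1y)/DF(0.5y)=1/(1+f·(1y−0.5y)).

step 1 [0.5y] zero: DF = P = 4889/5000 ≈ 0.977800
step 2 [1y] zero: DF = P = 599/625 ≈ 0.958400

1 1/2 4889/5000
2 1 599/625
f(0.5y,1y) = ((4889/5000)/(599/625) − 1)/(1/2) = 97/2396 ≈ 4.0484%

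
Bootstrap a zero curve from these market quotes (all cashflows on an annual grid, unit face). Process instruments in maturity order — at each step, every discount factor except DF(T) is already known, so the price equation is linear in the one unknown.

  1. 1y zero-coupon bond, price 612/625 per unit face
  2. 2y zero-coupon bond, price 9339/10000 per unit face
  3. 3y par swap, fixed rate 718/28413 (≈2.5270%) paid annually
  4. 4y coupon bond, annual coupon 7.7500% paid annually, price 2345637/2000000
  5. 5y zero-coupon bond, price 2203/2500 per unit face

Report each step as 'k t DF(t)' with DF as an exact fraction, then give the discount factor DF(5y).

1 1 612/625
2 2 9339/10000
3 3 4641/5000
4 4 8841/10000
5 5 2203/2500
DF(5y) = 2203/2500 ≈ 0.881200

step 1 [1y] zero: DF = P = 612/625 ≈ 0.979200
step 2 [2y] zero: DF = P = 9339/10000 ≈ 0.933900
step 3 [3y] swap r/1=718/28413: DF=(1 − 718/28413·(0.979200+0.933900))/(1+718/28413) = 4641/5000 ≈ 0.928200
step 4 [4y] bond c/1=31/400: DF=(2345637/2000000 − 31/400·(0.979200+0.933900+0.928200))/(1+31/400) = 8841/10000 ≈ 0.884100
step 5 [5y] zero: DF = P = 2203/2500 ≈ 0.881200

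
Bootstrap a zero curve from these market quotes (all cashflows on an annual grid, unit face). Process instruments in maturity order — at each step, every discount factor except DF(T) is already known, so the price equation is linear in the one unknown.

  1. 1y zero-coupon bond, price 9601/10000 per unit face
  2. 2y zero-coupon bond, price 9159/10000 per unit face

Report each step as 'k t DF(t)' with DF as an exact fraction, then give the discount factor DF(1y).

step 1 [1y] zero: DF = P = 9601/10000 ≈ 0.960100
step 2 [2y] zero: DF = P = 9159/10000 ≈ 0.915900

1 1 9601/10000
2 2 9159/10000
DF(1y) = 9601/10000 ≈ 0.960100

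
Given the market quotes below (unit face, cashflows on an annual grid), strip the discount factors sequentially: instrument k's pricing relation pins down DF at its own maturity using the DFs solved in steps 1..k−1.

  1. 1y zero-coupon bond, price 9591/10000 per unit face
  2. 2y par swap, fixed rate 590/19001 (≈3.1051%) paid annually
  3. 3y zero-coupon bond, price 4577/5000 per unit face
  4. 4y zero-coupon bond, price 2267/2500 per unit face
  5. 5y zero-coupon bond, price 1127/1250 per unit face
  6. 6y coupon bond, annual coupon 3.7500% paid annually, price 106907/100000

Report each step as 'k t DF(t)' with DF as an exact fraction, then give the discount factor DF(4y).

1 1 9591/10000
2 2 941/1000
3 3 4577/5000
4 4 2267/2500
5 5 1127/1250
6 6 8633/10000
DF(4y) = 2267/2500 ≈ 0.906800

step 1 [1y] zero: DF = P = 9591/10000 ≈ 0.959100
step 2 [2y] swap r/1=590/19001: DF=(1 − 590/19001·(0.959100))/(1+590/19001) = 941/1000 ≈ 0.941000
step 3 [3y] zero: DF = P = 4577/5000 ≈ 0.915400
step 4 [4y] zero: DF = P = 2267/2500 ≈ 0.906800
step 5 [5y] zero: DF = P = 1127/1250 ≈ 0.901600
step 6 [6y] bond c/1=3/80: DF=(106907/100000 − 3/80·(0.959100+0.941000+0.915400+0.906800+0.901600))/(1+3/80) = 8633/10000 ≈ 0.863300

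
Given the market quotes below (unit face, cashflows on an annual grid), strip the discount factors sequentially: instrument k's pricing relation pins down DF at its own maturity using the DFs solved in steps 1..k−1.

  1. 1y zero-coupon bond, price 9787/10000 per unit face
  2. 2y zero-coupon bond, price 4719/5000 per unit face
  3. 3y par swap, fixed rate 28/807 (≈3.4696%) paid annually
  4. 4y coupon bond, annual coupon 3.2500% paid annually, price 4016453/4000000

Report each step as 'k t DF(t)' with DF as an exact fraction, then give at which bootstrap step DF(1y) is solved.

1 1 9787/10000
2 2 4719/5000
3 3 451/500
4 4 2209/2500
DF(1y) is solved at step 1

step 1 [1y] zero: DF = P = 9787/10000 ≈ 0.978700
step 2 [2y] zero: DF = P = 4719/5000 ≈ 0.943800
step 3 [3y] swap r/1=28/807: DF=(1 − 28/807·(0.978700+0.943800))/(1+28/807) = 451/500 ≈ 0.902000
step 4 [4y] bond c/1=13/400: DF=(4016453/4000000 − 13/400·(0.978700+0.943800+0.902000))/(1+13/400) = 2209/2500 ≈ 0.883600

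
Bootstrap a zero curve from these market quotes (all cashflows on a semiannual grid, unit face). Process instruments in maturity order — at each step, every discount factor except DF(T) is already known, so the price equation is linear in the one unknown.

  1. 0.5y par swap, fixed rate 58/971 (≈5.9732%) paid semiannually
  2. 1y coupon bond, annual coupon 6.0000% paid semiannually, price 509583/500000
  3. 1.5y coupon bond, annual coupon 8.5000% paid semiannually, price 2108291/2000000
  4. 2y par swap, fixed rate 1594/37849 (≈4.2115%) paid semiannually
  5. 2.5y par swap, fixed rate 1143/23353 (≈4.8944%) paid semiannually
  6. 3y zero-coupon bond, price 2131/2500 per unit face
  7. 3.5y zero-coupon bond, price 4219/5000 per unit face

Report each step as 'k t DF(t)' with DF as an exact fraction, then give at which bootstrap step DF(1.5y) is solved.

step 1 [0.5y] swap r/2=29/971: DF=(1 − 29/971·(0))/(1+29/971) = 971/1000 ≈ 0.971000
step 2 [1y] bond c/2=3/100: DF=(509583/500000 − 3/100·(0.971000))/(1+3/100) = 2403/2500 ≈ 0.961200
step 3 [1.5y] bond c/2=17/400: DF=(2108291/2000000 − 17/400·(0.971000+0.961200))/(1+17/400) = 2331/2500 ≈ 0.932400
step 4 [2y] swap r/2=797/37849: DF=(1 − 797/37849·(0.971000+0.961200+0.932400))/(1+797/37849) = 9203/10000 ≈ 0.920300
step 5 [2.5y] swap r/2=1143/46706: DF=(1 − 1143/46706·(0.971000+0.961200+0.932400+0.920300))/(1+1143/46706) = 8857/10000 ≈ 0.885700
step 6 [3y] zero: DF = P = 2131/2500 ≈ 0.852400
step 7 [3.5y] zero: DF = P = 4219/5000 ≈ 0.843800

1 1/2 971/1000
2 1 2403/2500
3 3/2 2331/2500
4 2 9203/10000
5 5/2 8857/10000
6 3 2131/2500
7 7/2 4219/5000
DF(1.5y) is solved at step 3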